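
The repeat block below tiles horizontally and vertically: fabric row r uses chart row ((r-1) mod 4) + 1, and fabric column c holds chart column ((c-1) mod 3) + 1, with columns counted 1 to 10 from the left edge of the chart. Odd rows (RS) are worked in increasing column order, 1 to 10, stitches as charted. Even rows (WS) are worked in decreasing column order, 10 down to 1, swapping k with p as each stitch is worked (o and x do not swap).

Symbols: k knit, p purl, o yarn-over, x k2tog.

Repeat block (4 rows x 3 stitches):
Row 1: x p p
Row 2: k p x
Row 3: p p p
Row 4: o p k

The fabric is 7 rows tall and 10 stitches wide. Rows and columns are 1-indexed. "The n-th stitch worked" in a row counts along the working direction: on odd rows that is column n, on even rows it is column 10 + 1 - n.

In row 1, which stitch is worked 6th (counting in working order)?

Stitch:
p

Derivation:
For row 1: chart row = ((1-1) mod 4) + 1 = 1; this is a RS (odd) row.
Chart row 1 tiled across columns 1-10: x p p x p p x p p x
Right side: take the tiled row as-is (worked left to right from column 1).
Counting 6 along the worked row gives p.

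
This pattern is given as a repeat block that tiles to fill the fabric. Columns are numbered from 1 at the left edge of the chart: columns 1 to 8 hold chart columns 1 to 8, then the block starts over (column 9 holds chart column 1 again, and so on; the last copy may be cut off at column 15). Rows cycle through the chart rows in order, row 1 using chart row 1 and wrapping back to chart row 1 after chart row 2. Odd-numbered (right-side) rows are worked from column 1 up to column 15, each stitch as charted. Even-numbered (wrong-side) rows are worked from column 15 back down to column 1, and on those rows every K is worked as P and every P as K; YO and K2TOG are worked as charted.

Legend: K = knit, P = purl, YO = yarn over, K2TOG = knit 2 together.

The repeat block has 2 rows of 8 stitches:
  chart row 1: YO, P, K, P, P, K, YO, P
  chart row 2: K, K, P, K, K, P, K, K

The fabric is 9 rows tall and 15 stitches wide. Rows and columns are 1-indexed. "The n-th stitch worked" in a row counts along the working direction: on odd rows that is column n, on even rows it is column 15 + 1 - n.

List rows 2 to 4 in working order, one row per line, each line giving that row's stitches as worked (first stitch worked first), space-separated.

Row 2: chart row 2, WS - tiled (columns 1-15): K K P K K P K K K K P K K P K; work from column 15 back to 1 with K<->P swapped.
Row 3: chart row 1, RS - tile across columns 1-15 and work as-is.
Row 4: chart row 2, WS - tiled (columns 1-15): K K P K K P K K K K P K K P K; work from column 15 back to 1 with K<->P swapped.

Rows as worked:
P K P P K P P P P K P P K P P
YO P K P P K YO P YO P K P P K YO
P K P P K P P P P K P P K P P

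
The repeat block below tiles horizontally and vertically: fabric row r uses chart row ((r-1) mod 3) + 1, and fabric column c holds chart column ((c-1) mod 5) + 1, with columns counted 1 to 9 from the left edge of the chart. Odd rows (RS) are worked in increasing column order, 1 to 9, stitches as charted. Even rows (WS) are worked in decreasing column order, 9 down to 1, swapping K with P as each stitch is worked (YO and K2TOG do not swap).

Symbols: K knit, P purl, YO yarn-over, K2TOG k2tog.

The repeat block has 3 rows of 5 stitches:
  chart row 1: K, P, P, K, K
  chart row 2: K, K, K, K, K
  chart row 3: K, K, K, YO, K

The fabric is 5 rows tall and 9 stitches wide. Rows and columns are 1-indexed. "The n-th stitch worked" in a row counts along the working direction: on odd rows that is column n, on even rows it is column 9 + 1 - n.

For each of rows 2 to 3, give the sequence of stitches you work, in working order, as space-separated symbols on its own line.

Rows as worked:
P P P P P P P P P
K K K YO K K K K YO

Derivation:
Row 2: chart row 2, WS - tiled (columns 1-9): K K K K K K K K K; work from column 9 back to 1 with K<->P swapped.
Row 3: chart row 3, RS - tile across columns 1-9 and work as-is.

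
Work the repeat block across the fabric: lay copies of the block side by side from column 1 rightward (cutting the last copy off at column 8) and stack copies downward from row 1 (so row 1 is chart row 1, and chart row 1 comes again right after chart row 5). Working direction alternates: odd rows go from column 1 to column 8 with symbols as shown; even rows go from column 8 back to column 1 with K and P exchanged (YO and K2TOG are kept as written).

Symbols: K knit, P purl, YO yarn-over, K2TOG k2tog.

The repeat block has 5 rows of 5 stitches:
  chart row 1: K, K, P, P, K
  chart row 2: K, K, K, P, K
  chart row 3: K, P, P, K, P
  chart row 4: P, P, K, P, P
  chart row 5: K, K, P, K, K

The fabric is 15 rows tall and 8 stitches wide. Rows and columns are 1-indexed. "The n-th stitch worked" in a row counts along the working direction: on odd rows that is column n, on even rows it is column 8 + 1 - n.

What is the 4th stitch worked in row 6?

== STITCH ==
P

Derivation:
Row 6 uses chart row ((6-1) mod 5)+1 = 1. Row 6 is even, so WS.
Chart row 1 tiled across columns 1-8: K K P P K K K P
Wrong side: read the tiled row from column 8 down to 1 and exchange K with P (leave YO, K2TOG).
Row 6 as worked: K P P P K K P P
The 4th stitch worked is P.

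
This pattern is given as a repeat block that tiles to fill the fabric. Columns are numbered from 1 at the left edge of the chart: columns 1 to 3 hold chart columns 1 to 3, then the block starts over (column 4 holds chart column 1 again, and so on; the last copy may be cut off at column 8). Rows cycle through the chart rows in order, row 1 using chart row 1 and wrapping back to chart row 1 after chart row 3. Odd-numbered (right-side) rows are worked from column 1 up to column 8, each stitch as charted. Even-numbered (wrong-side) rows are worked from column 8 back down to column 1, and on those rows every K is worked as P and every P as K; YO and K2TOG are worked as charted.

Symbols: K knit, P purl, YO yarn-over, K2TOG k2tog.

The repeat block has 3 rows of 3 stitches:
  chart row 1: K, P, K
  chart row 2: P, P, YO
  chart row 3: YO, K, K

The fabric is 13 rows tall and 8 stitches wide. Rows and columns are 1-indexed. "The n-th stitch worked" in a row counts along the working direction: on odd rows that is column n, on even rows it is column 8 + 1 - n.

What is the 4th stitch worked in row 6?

For row 6: chart row = ((6-1) mod 3) + 1 = 3; this is a WS (even) row.
Chart row 3 tiled across columns 1-8: YO K K YO K K YO K
Wrong side: read the tiled row from column 8 down to 1 and exchange K with P (leave YO, K2TOG).
Row 6 as worked: P YO P P YO P P YO
Stitch 4 in working order -> P

Stitch:
P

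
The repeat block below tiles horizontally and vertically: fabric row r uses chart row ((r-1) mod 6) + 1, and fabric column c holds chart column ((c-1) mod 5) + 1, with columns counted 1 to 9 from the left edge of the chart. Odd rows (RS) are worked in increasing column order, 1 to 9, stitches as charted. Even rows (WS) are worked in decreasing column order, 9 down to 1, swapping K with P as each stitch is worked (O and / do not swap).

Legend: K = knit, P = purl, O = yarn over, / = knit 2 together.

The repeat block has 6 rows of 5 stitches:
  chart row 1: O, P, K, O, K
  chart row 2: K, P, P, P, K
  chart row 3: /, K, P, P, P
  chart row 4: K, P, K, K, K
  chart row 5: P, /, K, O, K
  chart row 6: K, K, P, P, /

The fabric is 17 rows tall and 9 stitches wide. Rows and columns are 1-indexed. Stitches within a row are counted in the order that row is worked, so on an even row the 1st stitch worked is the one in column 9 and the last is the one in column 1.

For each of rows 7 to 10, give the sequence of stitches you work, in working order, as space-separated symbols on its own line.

Row 7: chart row 1, RS - tile across columns 1-9 and work as-is.
Row 8: chart row 2, WS - tiled (columns 1-9): K P P P K K P P P; work from column 9 back to 1 with K<->P swapped.
Row 9: chart row 3, RS - tile across columns 1-9 and work as-is.
Row 10: chart row 4, WS - tiled (columns 1-9): K P K K K K P K K; work from column 9 back to 1 with K<->P swapped.

== ROWS AS WORKED ==
O P K O K O P K O
K K K P P K K K P
/ K P P P / K P P
P P K P P P P K P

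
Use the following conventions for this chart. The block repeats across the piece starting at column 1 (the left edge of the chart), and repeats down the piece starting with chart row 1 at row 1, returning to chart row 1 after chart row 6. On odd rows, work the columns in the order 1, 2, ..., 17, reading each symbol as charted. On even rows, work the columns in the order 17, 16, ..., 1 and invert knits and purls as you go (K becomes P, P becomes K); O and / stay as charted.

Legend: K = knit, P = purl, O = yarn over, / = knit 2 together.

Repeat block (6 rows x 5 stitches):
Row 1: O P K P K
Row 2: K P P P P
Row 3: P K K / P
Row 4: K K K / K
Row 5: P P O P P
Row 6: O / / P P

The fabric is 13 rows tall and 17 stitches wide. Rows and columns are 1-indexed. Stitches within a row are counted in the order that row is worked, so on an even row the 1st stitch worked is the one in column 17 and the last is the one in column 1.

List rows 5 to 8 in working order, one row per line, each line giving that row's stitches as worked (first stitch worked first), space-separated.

Row 5: chart row 5, RS - tile across columns 1-17 and work as-is.
Row 6: chart row 6, WS - tiled (columns 1-17): O / / P P O / / P P O / / P P O /; work from column 17 back to 1 with K<->P swapped.
Row 7: chart row 1, RS - tile across columns 1-17 and work as-is.
Row 8: chart row 2, WS - tiled (columns 1-17): K P P P P K P P P P K P P P P K P; work from column 17 back to 1 with K<->P swapped.

== ROWS AS WORKED ==
P P O P P P P O P P P P O P P P P
/ O K K / / O K K / / O K K / / O
O P K P K O P K P K O P K P K O P
K P K K K K P K K K K P K K K K P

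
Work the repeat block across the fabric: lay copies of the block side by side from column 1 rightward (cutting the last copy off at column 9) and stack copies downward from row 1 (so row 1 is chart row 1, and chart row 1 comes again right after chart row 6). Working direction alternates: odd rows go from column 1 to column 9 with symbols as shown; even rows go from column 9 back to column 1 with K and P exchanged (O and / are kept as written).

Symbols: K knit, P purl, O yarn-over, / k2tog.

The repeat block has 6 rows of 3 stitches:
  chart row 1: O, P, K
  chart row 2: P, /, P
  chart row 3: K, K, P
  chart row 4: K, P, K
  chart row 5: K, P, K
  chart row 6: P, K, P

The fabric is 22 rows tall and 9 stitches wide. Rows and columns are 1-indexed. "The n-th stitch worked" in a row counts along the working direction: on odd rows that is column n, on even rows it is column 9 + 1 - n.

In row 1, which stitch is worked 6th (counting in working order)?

For row 1: chart row = ((1-1) mod 6) + 1 = 1; this is a RS (odd) row.
Chart row 1 tiled across columns 1-9: O P K O P K O P K
RS row: no reversal, no swap; stitch n worked = column n.
The 6th stitch worked is K.

Stitch:
K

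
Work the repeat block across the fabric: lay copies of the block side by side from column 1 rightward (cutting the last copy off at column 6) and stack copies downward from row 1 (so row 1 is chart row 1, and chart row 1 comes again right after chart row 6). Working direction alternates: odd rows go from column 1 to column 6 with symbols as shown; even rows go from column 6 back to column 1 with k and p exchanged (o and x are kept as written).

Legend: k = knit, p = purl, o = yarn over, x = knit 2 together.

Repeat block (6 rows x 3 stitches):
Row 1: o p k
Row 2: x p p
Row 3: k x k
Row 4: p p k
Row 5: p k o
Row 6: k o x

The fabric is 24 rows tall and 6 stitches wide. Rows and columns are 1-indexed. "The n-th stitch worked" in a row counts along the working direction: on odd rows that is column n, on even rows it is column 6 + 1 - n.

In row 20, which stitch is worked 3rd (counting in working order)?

For row 20: chart row = ((20-1) mod 6) + 1 = 2; this is a WS (even) row.
Chart row 2 tiled across columns 1-6: x p p x p p
WS row: flip the tiled sequence (start at column 6) and apply k<->p; o and x stay.
Row 20 as worked: k k x k k x
Stitch 3 in working order -> x

Result:
x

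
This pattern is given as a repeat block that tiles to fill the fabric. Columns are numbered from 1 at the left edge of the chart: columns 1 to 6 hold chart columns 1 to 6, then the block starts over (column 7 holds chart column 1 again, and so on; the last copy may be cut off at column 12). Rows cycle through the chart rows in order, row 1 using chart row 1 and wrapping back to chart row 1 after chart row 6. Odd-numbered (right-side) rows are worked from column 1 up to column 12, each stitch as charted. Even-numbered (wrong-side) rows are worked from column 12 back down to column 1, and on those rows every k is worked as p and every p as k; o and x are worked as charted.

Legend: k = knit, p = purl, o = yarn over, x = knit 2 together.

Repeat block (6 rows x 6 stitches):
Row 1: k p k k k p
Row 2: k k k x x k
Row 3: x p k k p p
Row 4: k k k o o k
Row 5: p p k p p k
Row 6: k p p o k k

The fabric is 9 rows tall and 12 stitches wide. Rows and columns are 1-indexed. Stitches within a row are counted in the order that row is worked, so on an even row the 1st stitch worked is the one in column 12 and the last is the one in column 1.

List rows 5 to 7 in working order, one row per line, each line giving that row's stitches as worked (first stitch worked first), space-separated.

Result:
p p k p p k p p k p p k
p p o k k p p p o k k p
k p k k k p k p k k k p

Derivation:
Row 5: chart row 5, RS - tile across columns 1-12 and work as-is.
Row 6: chart row 6, WS - tiled (columns 1-12): k p p o k k k p p o k k; work from column 12 back to 1 with k<->p swapped.
Row 7: chart row 1, RS - tile across columns 1-12 and work as-is.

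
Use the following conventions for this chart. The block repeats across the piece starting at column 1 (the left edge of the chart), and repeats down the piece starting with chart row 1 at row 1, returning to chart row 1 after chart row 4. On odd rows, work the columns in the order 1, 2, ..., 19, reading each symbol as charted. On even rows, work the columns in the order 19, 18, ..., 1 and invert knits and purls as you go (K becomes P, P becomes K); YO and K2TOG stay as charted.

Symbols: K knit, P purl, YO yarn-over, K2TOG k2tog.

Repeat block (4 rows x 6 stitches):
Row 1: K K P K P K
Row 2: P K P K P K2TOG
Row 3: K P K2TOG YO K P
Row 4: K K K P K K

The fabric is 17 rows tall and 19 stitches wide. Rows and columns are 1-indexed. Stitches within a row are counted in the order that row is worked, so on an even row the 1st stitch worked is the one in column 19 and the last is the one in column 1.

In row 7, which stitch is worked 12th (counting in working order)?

Result:
P

Derivation:
Row 7 uses chart row ((7-1) mod 4)+1 = 3. Row 7 is odd, so RS.
Chart row 3 tiled across columns 1-19: K P K2TOG YO K P K P K2TOG YO K P K P K2TOG YO K P K
RS row: no reversal, no swap; stitch n worked = column n.
Counting 12 along the worked row gives P.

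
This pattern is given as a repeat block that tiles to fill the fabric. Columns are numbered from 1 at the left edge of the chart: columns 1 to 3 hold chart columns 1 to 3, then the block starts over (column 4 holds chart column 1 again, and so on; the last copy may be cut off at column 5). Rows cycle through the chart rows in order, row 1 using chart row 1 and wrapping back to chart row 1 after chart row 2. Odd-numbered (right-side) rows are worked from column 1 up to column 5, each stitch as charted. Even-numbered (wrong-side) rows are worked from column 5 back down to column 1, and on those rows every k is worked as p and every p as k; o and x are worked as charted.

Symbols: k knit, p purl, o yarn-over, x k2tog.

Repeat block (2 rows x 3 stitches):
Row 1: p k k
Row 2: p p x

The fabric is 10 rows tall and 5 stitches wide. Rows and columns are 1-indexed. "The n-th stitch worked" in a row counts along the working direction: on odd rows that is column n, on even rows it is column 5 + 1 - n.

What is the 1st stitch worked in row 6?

Stitch:
k

Derivation:
Row 6: (6-1) mod 2 = 1, so use chart row 2. Even row -> WS.
Chart row 2 tiled across columns 1-5: p p x p p
WS row: flip the tiled sequence (start at column 5) and apply k<->p; o and x stay.
Row 6 as worked: k k x k k
Counting 1 along the worked row gives k.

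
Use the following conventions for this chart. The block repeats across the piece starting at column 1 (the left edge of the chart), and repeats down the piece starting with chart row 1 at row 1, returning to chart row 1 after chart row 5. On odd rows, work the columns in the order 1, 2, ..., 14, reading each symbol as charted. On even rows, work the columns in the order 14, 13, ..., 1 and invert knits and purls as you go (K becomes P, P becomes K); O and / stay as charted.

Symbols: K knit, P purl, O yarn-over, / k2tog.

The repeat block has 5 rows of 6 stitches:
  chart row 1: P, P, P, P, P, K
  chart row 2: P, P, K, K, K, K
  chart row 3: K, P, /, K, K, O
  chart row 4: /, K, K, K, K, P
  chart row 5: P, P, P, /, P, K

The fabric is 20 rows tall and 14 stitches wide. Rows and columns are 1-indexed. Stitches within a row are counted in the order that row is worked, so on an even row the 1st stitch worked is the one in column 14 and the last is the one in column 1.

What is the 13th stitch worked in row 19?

Stitch:
/

Derivation:
Row 19 uses chart row ((19-1) mod 5)+1 = 4. Row 19 is odd, so RS.
Chart row 4 tiled across columns 1-14: / K K K K P / K K K K P / K
RS row: no reversal, no swap; stitch n worked = column n.
The 13th stitch worked is /.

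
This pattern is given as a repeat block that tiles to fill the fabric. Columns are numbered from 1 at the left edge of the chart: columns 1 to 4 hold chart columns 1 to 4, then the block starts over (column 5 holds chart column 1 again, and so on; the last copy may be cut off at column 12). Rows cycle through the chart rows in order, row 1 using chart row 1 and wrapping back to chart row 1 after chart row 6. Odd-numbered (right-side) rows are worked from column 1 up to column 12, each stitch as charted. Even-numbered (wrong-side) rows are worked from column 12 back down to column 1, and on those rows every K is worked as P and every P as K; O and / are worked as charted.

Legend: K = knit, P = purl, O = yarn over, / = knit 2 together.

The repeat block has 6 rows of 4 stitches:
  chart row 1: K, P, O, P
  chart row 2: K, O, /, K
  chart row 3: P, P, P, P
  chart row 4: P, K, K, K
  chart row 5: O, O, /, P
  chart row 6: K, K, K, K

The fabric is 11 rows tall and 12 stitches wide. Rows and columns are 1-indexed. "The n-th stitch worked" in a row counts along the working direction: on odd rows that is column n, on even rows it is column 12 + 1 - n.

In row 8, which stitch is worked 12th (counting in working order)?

Row 8: (8-1) mod 6 = 1, so use chart row 2. Even row -> WS.
Chart row 2 tiled across columns 1-12: K O / K K O / K K O / K
Wrong side: read the tiled row from column 12 down to 1 and exchange K with P (leave O, /).
Row 8 as worked: P / O P P / O P P / O P
The 12th stitch worked is P.

Result:
P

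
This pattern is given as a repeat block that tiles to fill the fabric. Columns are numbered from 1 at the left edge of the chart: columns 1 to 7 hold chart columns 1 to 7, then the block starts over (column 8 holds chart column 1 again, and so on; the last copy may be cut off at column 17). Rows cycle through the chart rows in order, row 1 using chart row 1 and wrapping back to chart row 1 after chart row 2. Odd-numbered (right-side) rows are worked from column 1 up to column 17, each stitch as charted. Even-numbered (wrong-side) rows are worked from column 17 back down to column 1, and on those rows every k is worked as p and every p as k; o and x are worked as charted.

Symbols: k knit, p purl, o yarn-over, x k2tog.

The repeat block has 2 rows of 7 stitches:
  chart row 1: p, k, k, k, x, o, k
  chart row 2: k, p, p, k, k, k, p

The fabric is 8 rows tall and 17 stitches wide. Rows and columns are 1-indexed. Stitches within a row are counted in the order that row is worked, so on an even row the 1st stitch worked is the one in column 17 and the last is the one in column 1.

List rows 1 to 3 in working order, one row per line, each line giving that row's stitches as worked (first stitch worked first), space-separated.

Row 1: chart row 1, RS - tile across columns 1-17 and work as-is.
Row 2: chart row 2, WS - tiled (columns 1-17): k p p k k k p k p p k k k p k p p; work from column 17 back to 1 with k<->p swapped.
Row 3: chart row 1, RS - tile across columns 1-17 and work as-is.

Result:
p k k k x o k p k k k x o k p k k
k k p k p p p k k p k p p p k k p
p k k k x o k p k k k x o k p k k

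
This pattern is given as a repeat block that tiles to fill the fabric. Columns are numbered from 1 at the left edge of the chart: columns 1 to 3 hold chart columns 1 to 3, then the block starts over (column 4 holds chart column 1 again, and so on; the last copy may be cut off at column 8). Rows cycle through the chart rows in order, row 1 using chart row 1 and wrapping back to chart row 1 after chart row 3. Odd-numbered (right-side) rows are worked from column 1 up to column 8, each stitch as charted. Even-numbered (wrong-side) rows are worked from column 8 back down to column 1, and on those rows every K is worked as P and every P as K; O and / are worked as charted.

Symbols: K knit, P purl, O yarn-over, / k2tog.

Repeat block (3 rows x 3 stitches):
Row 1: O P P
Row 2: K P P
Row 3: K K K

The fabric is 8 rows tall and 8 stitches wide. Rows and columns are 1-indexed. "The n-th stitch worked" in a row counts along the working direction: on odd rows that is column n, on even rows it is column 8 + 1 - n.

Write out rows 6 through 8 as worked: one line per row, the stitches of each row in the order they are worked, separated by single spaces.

Rows as worked:
P P P P P P P P
O P P O P P O P
K P K K P K K P

Derivation:
Row 6: chart row 3, WS - tiled (columns 1-8): K K K K K K K K; work from column 8 back to 1 with K<->P swapped.
Row 7: chart row 1, RS - tile across columns 1-8 and work as-is.
Row 8: chart row 2, WS - tiled (columns 1-8): K P P K P P K P; work from column 8 back to 1 with K<->P swapped.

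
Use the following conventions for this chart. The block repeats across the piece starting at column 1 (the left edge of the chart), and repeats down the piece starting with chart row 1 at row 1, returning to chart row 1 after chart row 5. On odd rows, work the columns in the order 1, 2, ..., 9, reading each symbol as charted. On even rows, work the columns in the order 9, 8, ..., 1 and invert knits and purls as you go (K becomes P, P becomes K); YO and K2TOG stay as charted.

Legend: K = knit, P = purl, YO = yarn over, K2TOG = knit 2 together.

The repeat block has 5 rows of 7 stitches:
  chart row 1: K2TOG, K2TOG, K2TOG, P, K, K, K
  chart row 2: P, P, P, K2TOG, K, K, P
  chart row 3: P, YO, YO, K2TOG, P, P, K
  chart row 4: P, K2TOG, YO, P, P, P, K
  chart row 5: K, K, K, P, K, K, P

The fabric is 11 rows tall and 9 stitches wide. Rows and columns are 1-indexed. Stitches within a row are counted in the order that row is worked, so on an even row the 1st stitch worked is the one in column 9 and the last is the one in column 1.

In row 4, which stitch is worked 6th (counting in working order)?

Row 4: (4-1) mod 5 = 3, so use chart row 4. Even row -> WS.
Chart row 4 tiled across columns 1-9: P K2TOG YO P P P K P K2TOG
Wrong side: read the tiled row from column 9 down to 1 and exchange K with P (leave YO, K2TOG).
Row 4 as worked: K2TOG K P K K K YO K2TOG K
The 6th stitch worked is K.

== STITCH ==
K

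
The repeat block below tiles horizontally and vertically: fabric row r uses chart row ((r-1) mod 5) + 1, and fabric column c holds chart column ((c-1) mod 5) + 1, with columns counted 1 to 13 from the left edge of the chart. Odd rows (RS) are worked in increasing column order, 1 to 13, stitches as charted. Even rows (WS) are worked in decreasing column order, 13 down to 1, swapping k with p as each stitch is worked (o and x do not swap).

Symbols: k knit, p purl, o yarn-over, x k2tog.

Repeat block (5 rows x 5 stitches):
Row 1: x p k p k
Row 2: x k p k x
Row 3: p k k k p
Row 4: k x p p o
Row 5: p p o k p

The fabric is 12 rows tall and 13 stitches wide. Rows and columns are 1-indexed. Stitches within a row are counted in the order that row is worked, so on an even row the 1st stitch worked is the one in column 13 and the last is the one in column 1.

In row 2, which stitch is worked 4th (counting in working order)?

Stitch:
x

Derivation:
Row 2: (2-1) mod 5 = 1, so use chart row 2. Even row -> WS.
Chart row 2 tiled across columns 1-13: x k p k x x k p k x x k p
WS row: flip the tiled sequence (start at column 13) and apply k<->p; o and x stay.
Row 2 as worked: k p x x p k p x x p k p x
Counting 4 along the worked row gives x.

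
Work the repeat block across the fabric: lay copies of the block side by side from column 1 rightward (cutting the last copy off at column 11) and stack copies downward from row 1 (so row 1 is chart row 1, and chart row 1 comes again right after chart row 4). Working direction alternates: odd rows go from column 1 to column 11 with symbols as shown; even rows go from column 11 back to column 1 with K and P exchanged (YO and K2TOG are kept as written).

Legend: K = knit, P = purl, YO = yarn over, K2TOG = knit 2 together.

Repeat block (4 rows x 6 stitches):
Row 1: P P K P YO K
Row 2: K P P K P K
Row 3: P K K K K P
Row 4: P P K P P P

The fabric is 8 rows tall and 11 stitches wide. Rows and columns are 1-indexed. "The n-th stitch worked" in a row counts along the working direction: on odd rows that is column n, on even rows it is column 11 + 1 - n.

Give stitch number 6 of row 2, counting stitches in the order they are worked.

== STITCH ==
P

Derivation:
For row 2: chart row = ((2-1) mod 4) + 1 = 2; this is a WS (even) row.
Chart row 2 tiled across columns 1-11: K P P K P K K P P K P
WS: work from column 11 back to column 1 (reverse the tiled row), swapping K<->P (YO and K2TOG unchanged).
Row 2 as worked: K P K K P P K P K K P
Stitch 6 in working order -> P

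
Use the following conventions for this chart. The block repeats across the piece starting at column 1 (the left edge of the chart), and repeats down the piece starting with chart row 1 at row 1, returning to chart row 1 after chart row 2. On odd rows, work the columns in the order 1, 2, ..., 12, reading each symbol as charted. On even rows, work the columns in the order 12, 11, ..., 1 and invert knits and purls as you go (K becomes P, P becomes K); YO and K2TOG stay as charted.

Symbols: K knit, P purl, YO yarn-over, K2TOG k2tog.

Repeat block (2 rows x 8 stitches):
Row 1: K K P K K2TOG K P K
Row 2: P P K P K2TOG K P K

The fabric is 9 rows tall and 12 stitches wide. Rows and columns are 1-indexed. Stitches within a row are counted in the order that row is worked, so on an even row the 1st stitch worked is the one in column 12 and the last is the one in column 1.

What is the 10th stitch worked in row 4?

Stitch:
P

Derivation:
For row 4: chart row = ((4-1) mod 2) + 1 = 2; this is a WS (even) row.
Chart row 2 tiled across columns 1-12: P P K P K2TOG K P K P P K P
WS row: flip the tiled sequence (start at column 12) and apply K<->P; YO and K2TOG stay.
Row 4 as worked: K P K K P K P K2TOG K P K K
Stitch 10 in working order -> P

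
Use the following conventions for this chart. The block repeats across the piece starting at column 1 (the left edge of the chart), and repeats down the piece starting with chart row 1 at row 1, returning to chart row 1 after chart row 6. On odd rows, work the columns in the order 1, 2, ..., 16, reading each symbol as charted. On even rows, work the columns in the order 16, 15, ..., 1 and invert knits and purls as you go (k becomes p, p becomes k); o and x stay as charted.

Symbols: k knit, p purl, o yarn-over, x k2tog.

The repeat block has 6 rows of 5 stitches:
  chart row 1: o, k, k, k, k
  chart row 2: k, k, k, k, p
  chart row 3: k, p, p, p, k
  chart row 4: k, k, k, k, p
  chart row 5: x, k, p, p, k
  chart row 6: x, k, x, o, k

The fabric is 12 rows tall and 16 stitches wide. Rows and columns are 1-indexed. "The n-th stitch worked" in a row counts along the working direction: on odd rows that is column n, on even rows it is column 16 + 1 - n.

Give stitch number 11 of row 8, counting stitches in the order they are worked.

Result:
p

Derivation:
Row 8: (8-1) mod 6 = 1, so use chart row 2. Even row -> WS.
Chart row 2 tiled across columns 1-16: k k k k p k k k k p k k k k p k
Wrong side: read the tiled row from column 16 down to 1 and exchange k with p (leave o, x).
Row 8 as worked: p k p p p p k p p p p k p p p p
Stitch 11 in working order -> p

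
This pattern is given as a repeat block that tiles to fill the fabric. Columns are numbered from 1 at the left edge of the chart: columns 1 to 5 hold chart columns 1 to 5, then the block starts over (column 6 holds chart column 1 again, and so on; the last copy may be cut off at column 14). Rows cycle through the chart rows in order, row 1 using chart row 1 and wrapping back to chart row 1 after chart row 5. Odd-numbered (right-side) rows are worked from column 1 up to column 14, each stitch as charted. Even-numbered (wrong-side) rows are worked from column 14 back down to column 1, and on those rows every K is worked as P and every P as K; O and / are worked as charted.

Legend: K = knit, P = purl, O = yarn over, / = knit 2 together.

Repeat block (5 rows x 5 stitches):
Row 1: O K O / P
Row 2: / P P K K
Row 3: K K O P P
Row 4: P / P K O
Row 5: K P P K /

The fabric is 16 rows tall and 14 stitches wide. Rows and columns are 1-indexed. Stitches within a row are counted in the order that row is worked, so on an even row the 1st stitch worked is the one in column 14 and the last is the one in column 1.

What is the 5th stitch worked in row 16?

Row 16 uses chart row ((16-1) mod 5)+1 = 1. Row 16 is even, so WS.
Chart row 1 tiled across columns 1-14: O K O / P O K O / P O K O /
WS: work from column 14 back to column 1 (reverse the tiled row), swapping K<->P (O and / unchanged).
Row 16 as worked: / O P O K / O P O K / O P O
Stitch 5 in working order -> K

Result:
K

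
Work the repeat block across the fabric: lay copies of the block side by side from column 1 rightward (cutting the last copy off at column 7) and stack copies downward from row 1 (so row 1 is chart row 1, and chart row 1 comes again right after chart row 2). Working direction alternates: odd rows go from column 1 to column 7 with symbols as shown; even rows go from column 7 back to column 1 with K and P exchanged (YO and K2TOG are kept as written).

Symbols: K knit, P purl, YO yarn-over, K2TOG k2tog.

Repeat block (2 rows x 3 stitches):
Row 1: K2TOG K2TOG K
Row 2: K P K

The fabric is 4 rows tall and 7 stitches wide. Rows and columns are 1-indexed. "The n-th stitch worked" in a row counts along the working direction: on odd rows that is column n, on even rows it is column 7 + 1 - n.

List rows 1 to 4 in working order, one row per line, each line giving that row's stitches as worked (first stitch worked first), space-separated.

Row 1: chart row 1, RS - tile across columns 1-7 and work as-is.
Row 2: chart row 2, WS - tiled (columns 1-7): K P K K P K K; work from column 7 back to 1 with K<->P swapped.
Row 3: chart row 1, RS - tile across columns 1-7 and work as-is.
Row 4: chart row 2, WS - tiled (columns 1-7): K P K K P K K; work from column 7 back to 1 with K<->P swapped.

Rows as worked:
K2TOG K2TOG K K2TOG K2TOG K K2TOG
P P K P P K P
K2TOG K2TOG K K2TOG K2TOG K K2TOG
P P K P P K P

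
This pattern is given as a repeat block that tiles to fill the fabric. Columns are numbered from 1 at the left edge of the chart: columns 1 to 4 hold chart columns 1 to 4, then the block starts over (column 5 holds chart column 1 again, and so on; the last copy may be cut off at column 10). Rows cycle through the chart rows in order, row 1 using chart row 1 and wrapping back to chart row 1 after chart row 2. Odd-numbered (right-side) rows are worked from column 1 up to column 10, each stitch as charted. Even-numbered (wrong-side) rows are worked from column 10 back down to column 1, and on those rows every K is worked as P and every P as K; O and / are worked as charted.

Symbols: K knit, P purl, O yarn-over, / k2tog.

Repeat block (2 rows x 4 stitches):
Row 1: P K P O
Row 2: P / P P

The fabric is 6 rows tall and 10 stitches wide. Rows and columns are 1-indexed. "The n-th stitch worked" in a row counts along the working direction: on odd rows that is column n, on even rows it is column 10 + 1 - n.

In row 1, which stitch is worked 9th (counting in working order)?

== STITCH ==
P

Derivation:
For row 1: chart row = ((1-1) mod 2) + 1 = 1; this is a RS (odd) row.
Chart row 1 tiled across columns 1-10: P K P O P K P O P K
RS: work column 1 to column 10, symbols as charted — the tiled row is the row as worked.
The 9th stitch worked is P.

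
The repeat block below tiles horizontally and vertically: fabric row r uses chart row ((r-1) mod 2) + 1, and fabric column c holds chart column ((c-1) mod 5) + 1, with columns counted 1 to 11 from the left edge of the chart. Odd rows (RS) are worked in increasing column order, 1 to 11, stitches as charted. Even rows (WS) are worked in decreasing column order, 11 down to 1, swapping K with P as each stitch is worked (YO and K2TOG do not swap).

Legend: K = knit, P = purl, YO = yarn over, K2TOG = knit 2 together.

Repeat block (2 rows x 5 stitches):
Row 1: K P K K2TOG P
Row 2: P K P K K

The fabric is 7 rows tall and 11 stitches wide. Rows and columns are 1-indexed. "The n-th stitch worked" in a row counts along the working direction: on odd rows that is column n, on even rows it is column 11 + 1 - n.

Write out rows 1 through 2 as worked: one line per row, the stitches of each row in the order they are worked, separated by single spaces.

Result:
K P K K2TOG P K P K K2TOG P K
K P P K P K P P K P K

Derivation:
Row 1: chart row 1, RS - tile across columns 1-11 and work as-is.
Row 2: chart row 2, WS - tiled (columns 1-11): P K P K K P K P K K P; work from column 11 back to 1 with K<->P swapped.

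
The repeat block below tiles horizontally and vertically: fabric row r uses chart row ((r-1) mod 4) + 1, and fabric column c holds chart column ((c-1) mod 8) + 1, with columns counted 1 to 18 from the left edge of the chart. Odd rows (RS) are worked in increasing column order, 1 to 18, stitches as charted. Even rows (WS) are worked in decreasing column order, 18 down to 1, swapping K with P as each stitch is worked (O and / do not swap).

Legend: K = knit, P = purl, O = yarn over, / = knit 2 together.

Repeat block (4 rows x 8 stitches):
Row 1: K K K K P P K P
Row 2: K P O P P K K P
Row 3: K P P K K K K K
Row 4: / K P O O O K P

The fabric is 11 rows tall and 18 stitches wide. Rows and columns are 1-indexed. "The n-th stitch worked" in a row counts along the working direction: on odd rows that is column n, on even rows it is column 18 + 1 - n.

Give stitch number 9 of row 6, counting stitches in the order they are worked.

Result:
K

Derivation:
Row 6 uses chart row ((6-1) mod 4)+1 = 2. Row 6 is even, so WS.
Chart row 2 tiled across columns 1-18: K P O P P K K P K P O P P K K P K P
WS: work from column 18 back to column 1 (reverse the tiled row), swapping K<->P (O and / unchanged).
Row 6 as worked: K P K P P K K O K P K P P K K O K P
Counting 9 along the worked row gives K.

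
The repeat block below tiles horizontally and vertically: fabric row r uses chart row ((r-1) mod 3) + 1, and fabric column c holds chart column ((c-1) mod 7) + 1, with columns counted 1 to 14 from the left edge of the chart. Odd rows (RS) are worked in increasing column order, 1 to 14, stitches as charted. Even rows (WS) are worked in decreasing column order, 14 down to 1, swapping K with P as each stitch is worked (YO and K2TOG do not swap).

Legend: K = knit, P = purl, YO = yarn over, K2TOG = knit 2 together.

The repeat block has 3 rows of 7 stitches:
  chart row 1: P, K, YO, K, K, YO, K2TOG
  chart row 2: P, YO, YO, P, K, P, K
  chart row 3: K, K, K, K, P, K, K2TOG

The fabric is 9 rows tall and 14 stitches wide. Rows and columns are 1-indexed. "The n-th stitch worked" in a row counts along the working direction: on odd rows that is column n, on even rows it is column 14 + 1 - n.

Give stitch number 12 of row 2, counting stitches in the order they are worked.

Stitch:
YO

Derivation:
Row 2: (2-1) mod 3 = 1, so use chart row 2. Even row -> WS.
Chart row 2 tiled across columns 1-14: P YO YO P K P K P YO YO P K P K
WS row: flip the tiled sequence (start at column 14) and apply K<->P; YO and K2TOG stay.
Row 2 as worked: P K P K YO YO K P K P K YO YO K
Counting 12 along the worked row gives YO.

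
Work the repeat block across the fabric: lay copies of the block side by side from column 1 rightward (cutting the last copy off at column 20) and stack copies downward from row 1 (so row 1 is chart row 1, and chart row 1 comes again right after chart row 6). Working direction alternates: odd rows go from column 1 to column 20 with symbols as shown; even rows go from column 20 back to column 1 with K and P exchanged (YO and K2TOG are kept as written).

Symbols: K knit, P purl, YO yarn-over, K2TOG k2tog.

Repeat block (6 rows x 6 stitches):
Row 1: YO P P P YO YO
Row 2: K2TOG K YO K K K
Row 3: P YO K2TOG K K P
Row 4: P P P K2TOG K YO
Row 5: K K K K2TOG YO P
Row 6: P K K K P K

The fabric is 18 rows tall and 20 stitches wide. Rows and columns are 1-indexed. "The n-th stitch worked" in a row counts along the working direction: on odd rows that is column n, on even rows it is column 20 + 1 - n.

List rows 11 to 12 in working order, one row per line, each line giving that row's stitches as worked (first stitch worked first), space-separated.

Row 11: chart row 5, RS - tile across columns 1-20 and work as-is.
Row 12: chart row 6, WS - tiled (columns 1-20): P K K K P K P K K K P K P K K K P K P K; work from column 20 back to 1 with K<->P swapped.

== ROWS AS WORKED ==
K K K K2TOG YO P K K K K2TOG YO P K K K K2TOG YO P K K
P K P K P P P K P K P P P K P K P P P K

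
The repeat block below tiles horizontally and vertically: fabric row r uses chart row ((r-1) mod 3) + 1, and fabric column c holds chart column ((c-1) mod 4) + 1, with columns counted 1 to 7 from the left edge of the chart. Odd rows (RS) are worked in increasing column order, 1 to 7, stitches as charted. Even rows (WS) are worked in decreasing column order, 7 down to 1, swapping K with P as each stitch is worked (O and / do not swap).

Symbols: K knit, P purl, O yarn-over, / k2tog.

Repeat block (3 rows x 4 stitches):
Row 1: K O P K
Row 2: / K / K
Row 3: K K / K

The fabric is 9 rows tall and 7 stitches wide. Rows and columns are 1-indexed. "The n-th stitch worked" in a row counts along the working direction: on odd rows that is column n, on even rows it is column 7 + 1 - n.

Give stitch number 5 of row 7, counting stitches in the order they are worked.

Row 7: (7-1) mod 3 = 0, so use chart row 1. Odd row -> RS.
Chart row 1 tiled across columns 1-7: K O P K K O P
Right side: take the tiled row as-is (worked left to right from column 1).
Stitch 5 in working order -> K

Result:
K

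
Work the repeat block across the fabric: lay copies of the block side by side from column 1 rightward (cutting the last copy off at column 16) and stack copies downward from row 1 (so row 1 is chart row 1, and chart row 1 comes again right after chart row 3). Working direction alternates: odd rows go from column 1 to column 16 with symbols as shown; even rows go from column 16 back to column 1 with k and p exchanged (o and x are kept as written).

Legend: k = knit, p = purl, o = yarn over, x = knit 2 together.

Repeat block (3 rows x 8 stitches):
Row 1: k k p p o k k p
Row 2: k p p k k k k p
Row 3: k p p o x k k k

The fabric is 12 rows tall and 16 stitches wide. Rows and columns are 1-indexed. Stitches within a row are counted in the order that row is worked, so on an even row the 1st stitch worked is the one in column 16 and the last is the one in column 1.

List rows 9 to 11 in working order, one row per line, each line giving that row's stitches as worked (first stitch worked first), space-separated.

Row 9: chart row 3, RS - tile across columns 1-16 and work as-is.
Row 10: chart row 1, WS - tiled (columns 1-16): k k p p o k k p k k p p o k k p; work from column 16 back to 1 with k<->p swapped.
Row 11: chart row 2, RS - tile across columns 1-16 and work as-is.

Rows as worked:
k p p o x k k k k p p o x k k k
k p p o k k p p k p p o k k p p
k p p k k k k p k p p k k k k p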